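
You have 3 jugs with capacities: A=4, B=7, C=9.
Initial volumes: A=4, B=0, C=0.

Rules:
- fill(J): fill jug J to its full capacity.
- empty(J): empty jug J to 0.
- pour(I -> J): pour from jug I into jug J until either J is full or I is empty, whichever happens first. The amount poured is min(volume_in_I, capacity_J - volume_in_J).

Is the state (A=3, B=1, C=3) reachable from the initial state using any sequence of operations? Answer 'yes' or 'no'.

Answer: no

Derivation:
BFS explored all 256 reachable states.
Reachable set includes: (0,0,0), (0,0,1), (0,0,2), (0,0,3), (0,0,4), (0,0,5), (0,0,6), (0,0,7), (0,0,8), (0,0,9), (0,1,0), (0,1,1) ...
Target (A=3, B=1, C=3) not in reachable set → no.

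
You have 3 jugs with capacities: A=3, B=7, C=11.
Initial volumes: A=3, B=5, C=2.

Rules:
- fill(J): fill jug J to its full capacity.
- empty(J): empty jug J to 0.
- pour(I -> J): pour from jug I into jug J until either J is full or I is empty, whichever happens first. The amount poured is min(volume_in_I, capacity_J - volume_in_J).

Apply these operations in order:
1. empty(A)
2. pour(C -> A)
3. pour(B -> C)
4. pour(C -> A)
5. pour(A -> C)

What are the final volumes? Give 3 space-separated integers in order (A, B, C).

Step 1: empty(A) -> (A=0 B=5 C=2)
Step 2: pour(C -> A) -> (A=2 B=5 C=0)
Step 3: pour(B -> C) -> (A=2 B=0 C=5)
Step 4: pour(C -> A) -> (A=3 B=0 C=4)
Step 5: pour(A -> C) -> (A=0 B=0 C=7)

Answer: 0 0 7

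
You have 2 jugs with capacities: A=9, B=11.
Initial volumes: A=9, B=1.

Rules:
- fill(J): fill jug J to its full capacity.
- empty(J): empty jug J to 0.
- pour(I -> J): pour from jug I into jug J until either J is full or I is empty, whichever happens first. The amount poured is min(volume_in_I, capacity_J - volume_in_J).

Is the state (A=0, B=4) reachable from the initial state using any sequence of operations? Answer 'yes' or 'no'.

Answer: yes

Derivation:
BFS from (A=9, B=1):
  1. empty(A) -> (A=0 B=1)
  2. fill(B) -> (A=0 B=11)
  3. pour(B -> A) -> (A=9 B=2)
  4. empty(A) -> (A=0 B=2)
  5. pour(B -> A) -> (A=2 B=0)
  6. fill(B) -> (A=2 B=11)
  7. pour(B -> A) -> (A=9 B=4)
  8. empty(A) -> (A=0 B=4)
Target reached → yes.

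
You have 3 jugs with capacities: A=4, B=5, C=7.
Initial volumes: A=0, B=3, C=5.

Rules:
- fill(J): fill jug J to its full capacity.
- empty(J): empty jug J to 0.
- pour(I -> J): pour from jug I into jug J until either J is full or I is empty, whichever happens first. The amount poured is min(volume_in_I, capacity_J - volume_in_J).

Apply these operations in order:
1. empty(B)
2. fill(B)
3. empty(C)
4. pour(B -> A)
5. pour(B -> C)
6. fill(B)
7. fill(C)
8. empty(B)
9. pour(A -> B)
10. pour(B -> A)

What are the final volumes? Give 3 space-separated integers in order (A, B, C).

Answer: 4 0 7

Derivation:
Step 1: empty(B) -> (A=0 B=0 C=5)
Step 2: fill(B) -> (A=0 B=5 C=5)
Step 3: empty(C) -> (A=0 B=5 C=0)
Step 4: pour(B -> A) -> (A=4 B=1 C=0)
Step 5: pour(B -> C) -> (A=4 B=0 C=1)
Step 6: fill(B) -> (A=4 B=5 C=1)
Step 7: fill(C) -> (A=4 B=5 C=7)
Step 8: empty(B) -> (A=4 B=0 C=7)
Step 9: pour(A -> B) -> (A=0 B=4 C=7)
Step 10: pour(B -> A) -> (A=4 B=0 C=7)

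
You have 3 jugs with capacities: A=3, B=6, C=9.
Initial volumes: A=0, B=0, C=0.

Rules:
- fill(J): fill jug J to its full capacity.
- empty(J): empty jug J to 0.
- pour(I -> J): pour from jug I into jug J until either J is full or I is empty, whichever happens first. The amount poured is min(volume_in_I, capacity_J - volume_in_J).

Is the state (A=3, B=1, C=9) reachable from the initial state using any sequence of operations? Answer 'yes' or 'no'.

BFS explored all 24 reachable states.
Reachable set includes: (0,0,0), (0,0,3), (0,0,6), (0,0,9), (0,3,0), (0,3,3), (0,3,6), (0,3,9), (0,6,0), (0,6,3), (0,6,6), (0,6,9) ...
Target (A=3, B=1, C=9) not in reachable set → no.

Answer: no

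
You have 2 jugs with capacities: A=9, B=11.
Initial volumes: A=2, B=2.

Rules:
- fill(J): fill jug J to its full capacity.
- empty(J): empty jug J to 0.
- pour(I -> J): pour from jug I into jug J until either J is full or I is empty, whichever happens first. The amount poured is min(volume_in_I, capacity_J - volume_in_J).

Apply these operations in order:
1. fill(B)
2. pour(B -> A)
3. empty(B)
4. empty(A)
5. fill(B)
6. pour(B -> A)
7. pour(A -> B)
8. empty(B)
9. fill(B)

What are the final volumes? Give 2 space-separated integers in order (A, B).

Answer: 0 11

Derivation:
Step 1: fill(B) -> (A=2 B=11)
Step 2: pour(B -> A) -> (A=9 B=4)
Step 3: empty(B) -> (A=9 B=0)
Step 4: empty(A) -> (A=0 B=0)
Step 5: fill(B) -> (A=0 B=11)
Step 6: pour(B -> A) -> (A=9 B=2)
Step 7: pour(A -> B) -> (A=0 B=11)
Step 8: empty(B) -> (A=0 B=0)
Step 9: fill(B) -> (A=0 B=11)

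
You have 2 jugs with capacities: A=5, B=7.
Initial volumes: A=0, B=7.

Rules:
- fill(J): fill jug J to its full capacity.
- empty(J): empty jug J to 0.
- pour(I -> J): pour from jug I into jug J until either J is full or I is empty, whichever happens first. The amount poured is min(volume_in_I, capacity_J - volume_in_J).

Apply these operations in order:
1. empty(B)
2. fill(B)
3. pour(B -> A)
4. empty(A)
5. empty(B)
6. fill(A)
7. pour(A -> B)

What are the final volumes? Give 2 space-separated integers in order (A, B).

Answer: 0 5

Derivation:
Step 1: empty(B) -> (A=0 B=0)
Step 2: fill(B) -> (A=0 B=7)
Step 3: pour(B -> A) -> (A=5 B=2)
Step 4: empty(A) -> (A=0 B=2)
Step 5: empty(B) -> (A=0 B=0)
Step 6: fill(A) -> (A=5 B=0)
Step 7: pour(A -> B) -> (A=0 B=5)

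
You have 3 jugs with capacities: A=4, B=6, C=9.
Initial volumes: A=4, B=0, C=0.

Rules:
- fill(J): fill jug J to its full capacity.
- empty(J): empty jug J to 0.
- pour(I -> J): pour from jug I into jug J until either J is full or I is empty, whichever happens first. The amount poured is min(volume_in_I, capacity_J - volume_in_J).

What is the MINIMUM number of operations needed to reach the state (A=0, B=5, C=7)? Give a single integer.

BFS from (A=4, B=0, C=0). One shortest path:
  1. pour(A -> B) -> (A=0 B=4 C=0)
  2. fill(A) -> (A=4 B=4 C=0)
  3. pour(A -> C) -> (A=0 B=4 C=4)
  4. fill(A) -> (A=4 B=4 C=4)
  5. pour(A -> B) -> (A=2 B=6 C=4)
  6. pour(B -> C) -> (A=2 B=1 C=9)
  7. pour(C -> A) -> (A=4 B=1 C=7)
  8. pour(A -> B) -> (A=0 B=5 C=7)
Reached target in 8 moves.

Answer: 8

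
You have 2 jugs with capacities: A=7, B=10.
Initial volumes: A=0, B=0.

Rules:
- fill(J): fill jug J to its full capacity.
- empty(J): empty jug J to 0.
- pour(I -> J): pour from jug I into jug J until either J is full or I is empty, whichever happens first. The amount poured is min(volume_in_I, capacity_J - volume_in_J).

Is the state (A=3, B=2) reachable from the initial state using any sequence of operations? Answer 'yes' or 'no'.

BFS explored all 34 reachable states.
Reachable set includes: (0,0), (0,1), (0,2), (0,3), (0,4), (0,5), (0,6), (0,7), (0,8), (0,9), (0,10), (1,0) ...
Target (A=3, B=2) not in reachable set → no.

Answer: no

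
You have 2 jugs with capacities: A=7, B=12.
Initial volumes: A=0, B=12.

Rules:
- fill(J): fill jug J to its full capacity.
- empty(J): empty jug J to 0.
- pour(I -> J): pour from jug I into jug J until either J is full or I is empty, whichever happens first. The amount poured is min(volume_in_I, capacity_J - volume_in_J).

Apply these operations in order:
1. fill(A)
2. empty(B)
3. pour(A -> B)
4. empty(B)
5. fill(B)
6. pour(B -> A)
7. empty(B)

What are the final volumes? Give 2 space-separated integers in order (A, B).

Step 1: fill(A) -> (A=7 B=12)
Step 2: empty(B) -> (A=7 B=0)
Step 3: pour(A -> B) -> (A=0 B=7)
Step 4: empty(B) -> (A=0 B=0)
Step 5: fill(B) -> (A=0 B=12)
Step 6: pour(B -> A) -> (A=7 B=5)
Step 7: empty(B) -> (A=7 B=0)

Answer: 7 0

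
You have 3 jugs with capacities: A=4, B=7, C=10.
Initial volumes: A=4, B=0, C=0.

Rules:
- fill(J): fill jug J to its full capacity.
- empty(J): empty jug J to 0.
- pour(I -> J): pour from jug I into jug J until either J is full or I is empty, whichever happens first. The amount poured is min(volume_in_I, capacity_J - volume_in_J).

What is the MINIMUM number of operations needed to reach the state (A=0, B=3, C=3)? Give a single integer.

BFS from (A=4, B=0, C=0). One shortest path:
  1. empty(A) -> (A=0 B=0 C=0)
  2. fill(C) -> (A=0 B=0 C=10)
  3. pour(C -> B) -> (A=0 B=7 C=3)
  4. pour(B -> A) -> (A=4 B=3 C=3)
  5. empty(A) -> (A=0 B=3 C=3)
Reached target in 5 moves.

Answer: 5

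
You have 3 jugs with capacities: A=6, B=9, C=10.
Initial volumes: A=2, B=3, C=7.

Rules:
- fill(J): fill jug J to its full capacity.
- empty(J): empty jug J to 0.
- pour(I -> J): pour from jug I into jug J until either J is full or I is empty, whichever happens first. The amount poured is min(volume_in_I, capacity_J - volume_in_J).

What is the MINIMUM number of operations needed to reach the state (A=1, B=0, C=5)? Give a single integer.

BFS from (A=2, B=3, C=7). One shortest path:
  1. pour(A -> B) -> (A=0 B=5 C=7)
  2. pour(C -> A) -> (A=6 B=5 C=1)
  3. empty(A) -> (A=0 B=5 C=1)
  4. pour(C -> A) -> (A=1 B=5 C=0)
  5. pour(B -> C) -> (A=1 B=0 C=5)
Reached target in 5 moves.

Answer: 5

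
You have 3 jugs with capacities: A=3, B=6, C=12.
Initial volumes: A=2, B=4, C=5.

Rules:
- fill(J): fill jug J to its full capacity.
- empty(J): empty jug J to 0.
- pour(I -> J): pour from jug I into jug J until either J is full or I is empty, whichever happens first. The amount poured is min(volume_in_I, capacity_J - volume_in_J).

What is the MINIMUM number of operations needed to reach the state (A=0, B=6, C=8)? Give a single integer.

BFS from (A=2, B=4, C=5). One shortest path:
  1. fill(A) -> (A=3 B=4 C=5)
  2. fill(B) -> (A=3 B=6 C=5)
  3. pour(A -> C) -> (A=0 B=6 C=8)
Reached target in 3 moves.

Answer: 3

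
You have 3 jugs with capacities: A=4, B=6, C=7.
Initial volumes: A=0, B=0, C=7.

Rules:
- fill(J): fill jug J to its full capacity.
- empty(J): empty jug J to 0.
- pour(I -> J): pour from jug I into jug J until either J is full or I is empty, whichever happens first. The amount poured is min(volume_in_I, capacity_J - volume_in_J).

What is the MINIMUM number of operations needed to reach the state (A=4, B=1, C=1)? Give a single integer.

BFS from (A=0, B=0, C=7). One shortest path:
  1. pour(C -> A) -> (A=4 B=0 C=3)
  2. empty(A) -> (A=0 B=0 C=3)
  3. pour(C -> A) -> (A=3 B=0 C=0)
  4. fill(C) -> (A=3 B=0 C=7)
  5. pour(C -> B) -> (A=3 B=6 C=1)
  6. pour(B -> A) -> (A=4 B=5 C=1)
  7. empty(A) -> (A=0 B=5 C=1)
  8. pour(B -> A) -> (A=4 B=1 C=1)
Reached target in 8 moves.

Answer: 8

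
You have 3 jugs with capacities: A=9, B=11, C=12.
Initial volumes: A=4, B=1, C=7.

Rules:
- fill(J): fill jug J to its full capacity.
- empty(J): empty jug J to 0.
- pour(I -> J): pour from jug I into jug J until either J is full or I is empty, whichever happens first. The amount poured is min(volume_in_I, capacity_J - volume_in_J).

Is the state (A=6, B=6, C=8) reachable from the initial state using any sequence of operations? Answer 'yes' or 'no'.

Answer: no

Derivation:
BFS explored all 681 reachable states.
Reachable set includes: (0,0,0), (0,0,1), (0,0,2), (0,0,3), (0,0,4), (0,0,5), (0,0,6), (0,0,7), (0,0,8), (0,0,9), (0,0,10), (0,0,11) ...
Target (A=6, B=6, C=8) not in reachable set → no.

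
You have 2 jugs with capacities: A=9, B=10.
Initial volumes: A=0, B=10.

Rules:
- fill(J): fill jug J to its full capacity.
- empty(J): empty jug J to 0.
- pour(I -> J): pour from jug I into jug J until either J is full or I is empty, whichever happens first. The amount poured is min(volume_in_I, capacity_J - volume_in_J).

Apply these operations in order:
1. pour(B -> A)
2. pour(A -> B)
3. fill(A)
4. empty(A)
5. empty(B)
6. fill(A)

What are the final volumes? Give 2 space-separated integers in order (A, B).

Step 1: pour(B -> A) -> (A=9 B=1)
Step 2: pour(A -> B) -> (A=0 B=10)
Step 3: fill(A) -> (A=9 B=10)
Step 4: empty(A) -> (A=0 B=10)
Step 5: empty(B) -> (A=0 B=0)
Step 6: fill(A) -> (A=9 B=0)

Answer: 9 0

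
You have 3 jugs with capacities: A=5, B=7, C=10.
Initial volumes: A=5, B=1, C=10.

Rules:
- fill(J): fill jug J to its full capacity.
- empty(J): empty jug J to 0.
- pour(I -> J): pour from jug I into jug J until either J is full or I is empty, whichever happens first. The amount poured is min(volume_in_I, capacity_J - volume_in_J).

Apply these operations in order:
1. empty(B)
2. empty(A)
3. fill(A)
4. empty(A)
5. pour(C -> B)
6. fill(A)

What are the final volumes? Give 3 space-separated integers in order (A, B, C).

Answer: 5 7 3

Derivation:
Step 1: empty(B) -> (A=5 B=0 C=10)
Step 2: empty(A) -> (A=0 B=0 C=10)
Step 3: fill(A) -> (A=5 B=0 C=10)
Step 4: empty(A) -> (A=0 B=0 C=10)
Step 5: pour(C -> B) -> (A=0 B=7 C=3)
Step 6: fill(A) -> (A=5 B=7 C=3)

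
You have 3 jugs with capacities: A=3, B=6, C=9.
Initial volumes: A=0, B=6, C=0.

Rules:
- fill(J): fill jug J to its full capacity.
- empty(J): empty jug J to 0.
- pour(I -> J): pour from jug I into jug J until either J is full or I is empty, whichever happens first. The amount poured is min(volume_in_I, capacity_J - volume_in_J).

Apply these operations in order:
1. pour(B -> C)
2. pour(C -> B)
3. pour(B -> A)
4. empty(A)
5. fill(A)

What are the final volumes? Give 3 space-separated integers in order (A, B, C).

Step 1: pour(B -> C) -> (A=0 B=0 C=6)
Step 2: pour(C -> B) -> (A=0 B=6 C=0)
Step 3: pour(B -> A) -> (A=3 B=3 C=0)
Step 4: empty(A) -> (A=0 B=3 C=0)
Step 5: fill(A) -> (A=3 B=3 C=0)

Answer: 3 3 0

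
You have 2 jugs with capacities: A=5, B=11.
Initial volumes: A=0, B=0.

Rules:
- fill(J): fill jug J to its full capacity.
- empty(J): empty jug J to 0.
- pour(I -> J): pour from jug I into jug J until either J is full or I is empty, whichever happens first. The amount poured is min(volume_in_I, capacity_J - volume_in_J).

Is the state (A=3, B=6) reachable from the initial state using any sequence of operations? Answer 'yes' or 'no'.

BFS explored all 32 reachable states.
Reachable set includes: (0,0), (0,1), (0,2), (0,3), (0,4), (0,5), (0,6), (0,7), (0,8), (0,9), (0,10), (0,11) ...
Target (A=3, B=6) not in reachable set → no.

Answer: no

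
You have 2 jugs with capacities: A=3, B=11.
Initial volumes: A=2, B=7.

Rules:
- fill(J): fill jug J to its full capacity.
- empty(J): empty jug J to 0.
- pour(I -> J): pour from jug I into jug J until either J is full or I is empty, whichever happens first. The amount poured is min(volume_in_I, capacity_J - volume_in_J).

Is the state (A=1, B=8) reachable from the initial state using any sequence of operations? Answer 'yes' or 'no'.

BFS explored all 29 reachable states.
Reachable set includes: (0,0), (0,1), (0,2), (0,3), (0,4), (0,5), (0,6), (0,7), (0,8), (0,9), (0,10), (0,11) ...
Target (A=1, B=8) not in reachable set → no.

Answer: no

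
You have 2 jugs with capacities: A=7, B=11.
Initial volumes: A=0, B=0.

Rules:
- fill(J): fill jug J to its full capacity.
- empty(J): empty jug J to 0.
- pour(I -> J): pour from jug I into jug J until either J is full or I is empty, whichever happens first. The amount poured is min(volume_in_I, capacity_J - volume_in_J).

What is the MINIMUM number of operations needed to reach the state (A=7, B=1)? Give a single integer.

BFS from (A=0, B=0). One shortest path:
  1. fill(B) -> (A=0 B=11)
  2. pour(B -> A) -> (A=7 B=4)
  3. empty(A) -> (A=0 B=4)
  4. pour(B -> A) -> (A=4 B=0)
  5. fill(B) -> (A=4 B=11)
  6. pour(B -> A) -> (A=7 B=8)
  7. empty(A) -> (A=0 B=8)
  8. pour(B -> A) -> (A=7 B=1)
Reached target in 8 moves.

Answer: 8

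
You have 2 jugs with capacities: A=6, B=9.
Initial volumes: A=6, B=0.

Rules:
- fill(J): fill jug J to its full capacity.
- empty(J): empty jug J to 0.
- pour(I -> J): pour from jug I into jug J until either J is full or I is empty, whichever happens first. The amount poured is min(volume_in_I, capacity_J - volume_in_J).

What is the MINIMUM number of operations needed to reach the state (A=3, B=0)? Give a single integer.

Answer: 4

Derivation:
BFS from (A=6, B=0). One shortest path:
  1. pour(A -> B) -> (A=0 B=6)
  2. fill(A) -> (A=6 B=6)
  3. pour(A -> B) -> (A=3 B=9)
  4. empty(B) -> (A=3 B=0)
Reached target in 4 moves.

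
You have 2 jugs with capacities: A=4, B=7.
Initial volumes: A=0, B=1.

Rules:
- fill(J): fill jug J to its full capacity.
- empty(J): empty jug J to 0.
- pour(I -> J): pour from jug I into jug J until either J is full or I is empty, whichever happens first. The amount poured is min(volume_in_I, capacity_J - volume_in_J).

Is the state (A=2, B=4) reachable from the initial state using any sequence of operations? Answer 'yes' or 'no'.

BFS explored all 22 reachable states.
Reachable set includes: (0,0), (0,1), (0,2), (0,3), (0,4), (0,5), (0,6), (0,7), (1,0), (1,7), (2,0), (2,7) ...
Target (A=2, B=4) not in reachable set → no.

Answer: no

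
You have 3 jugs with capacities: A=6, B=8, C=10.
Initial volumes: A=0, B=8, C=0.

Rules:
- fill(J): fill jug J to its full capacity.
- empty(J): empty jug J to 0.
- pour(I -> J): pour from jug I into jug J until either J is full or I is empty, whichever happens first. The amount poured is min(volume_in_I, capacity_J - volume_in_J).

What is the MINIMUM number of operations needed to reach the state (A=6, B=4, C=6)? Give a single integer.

Answer: 5

Derivation:
BFS from (A=0, B=8, C=0). One shortest path:
  1. pour(B -> A) -> (A=6 B=2 C=0)
  2. pour(A -> C) -> (A=0 B=2 C=6)
  3. pour(B -> A) -> (A=2 B=0 C=6)
  4. fill(B) -> (A=2 B=8 C=6)
  5. pour(B -> A) -> (A=6 B=4 C=6)
Reached target in 5 moves.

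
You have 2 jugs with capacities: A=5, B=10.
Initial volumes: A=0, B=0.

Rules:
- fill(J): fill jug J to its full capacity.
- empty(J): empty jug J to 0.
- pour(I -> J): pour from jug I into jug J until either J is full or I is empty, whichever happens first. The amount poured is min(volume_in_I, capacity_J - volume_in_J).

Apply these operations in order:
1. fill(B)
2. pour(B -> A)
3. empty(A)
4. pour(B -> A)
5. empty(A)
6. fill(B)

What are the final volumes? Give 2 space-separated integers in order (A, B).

Answer: 0 10

Derivation:
Step 1: fill(B) -> (A=0 B=10)
Step 2: pour(B -> A) -> (A=5 B=5)
Step 3: empty(A) -> (A=0 B=5)
Step 4: pour(B -> A) -> (A=5 B=0)
Step 5: empty(A) -> (A=0 B=0)
Step 6: fill(B) -> (A=0 B=10)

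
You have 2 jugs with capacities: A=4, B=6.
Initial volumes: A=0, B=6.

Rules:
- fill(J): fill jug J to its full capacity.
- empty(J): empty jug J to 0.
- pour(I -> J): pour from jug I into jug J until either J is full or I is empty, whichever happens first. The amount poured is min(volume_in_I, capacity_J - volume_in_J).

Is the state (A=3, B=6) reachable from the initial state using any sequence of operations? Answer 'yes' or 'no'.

BFS explored all 10 reachable states.
Reachable set includes: (0,0), (0,2), (0,4), (0,6), (2,0), (2,6), (4,0), (4,2), (4,4), (4,6)
Target (A=3, B=6) not in reachable set → no.

Answer: no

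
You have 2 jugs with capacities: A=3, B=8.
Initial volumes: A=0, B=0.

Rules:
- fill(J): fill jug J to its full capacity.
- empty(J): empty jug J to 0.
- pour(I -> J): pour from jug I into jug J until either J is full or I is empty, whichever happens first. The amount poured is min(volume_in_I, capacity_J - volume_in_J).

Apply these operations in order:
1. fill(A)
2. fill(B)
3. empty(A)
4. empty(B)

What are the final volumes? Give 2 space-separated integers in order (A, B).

Step 1: fill(A) -> (A=3 B=0)
Step 2: fill(B) -> (A=3 B=8)
Step 3: empty(A) -> (A=0 B=8)
Step 4: empty(B) -> (A=0 B=0)

Answer: 0 0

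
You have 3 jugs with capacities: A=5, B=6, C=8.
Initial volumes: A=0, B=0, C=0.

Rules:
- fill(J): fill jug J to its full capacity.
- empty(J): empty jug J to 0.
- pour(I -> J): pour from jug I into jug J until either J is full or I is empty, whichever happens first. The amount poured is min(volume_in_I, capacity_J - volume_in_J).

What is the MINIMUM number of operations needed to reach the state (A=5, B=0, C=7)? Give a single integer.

Answer: 5

Derivation:
BFS from (A=0, B=0, C=0). One shortest path:
  1. fill(B) -> (A=0 B=6 C=0)
  2. pour(B -> A) -> (A=5 B=1 C=0)
  3. pour(B -> C) -> (A=5 B=0 C=1)
  4. fill(B) -> (A=5 B=6 C=1)
  5. pour(B -> C) -> (A=5 B=0 C=7)
Reached target in 5 moves.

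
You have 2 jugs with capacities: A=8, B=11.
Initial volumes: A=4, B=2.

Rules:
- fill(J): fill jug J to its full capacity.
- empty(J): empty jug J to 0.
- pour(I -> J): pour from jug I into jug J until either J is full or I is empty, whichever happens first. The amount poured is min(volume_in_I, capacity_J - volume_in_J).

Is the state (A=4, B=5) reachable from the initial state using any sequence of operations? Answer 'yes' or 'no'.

BFS explored all 39 reachable states.
Reachable set includes: (0,0), (0,1), (0,2), (0,3), (0,4), (0,5), (0,6), (0,7), (0,8), (0,9), (0,10), (0,11) ...
Target (A=4, B=5) not in reachable set → no.

Answer: no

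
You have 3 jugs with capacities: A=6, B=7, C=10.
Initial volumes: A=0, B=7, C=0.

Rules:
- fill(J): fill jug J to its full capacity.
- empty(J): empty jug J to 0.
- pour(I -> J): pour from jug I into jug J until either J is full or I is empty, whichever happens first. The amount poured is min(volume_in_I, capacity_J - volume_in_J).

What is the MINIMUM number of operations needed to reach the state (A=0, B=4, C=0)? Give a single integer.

BFS from (A=0, B=7, C=0). One shortest path:
  1. pour(B -> C) -> (A=0 B=0 C=7)
  2. fill(B) -> (A=0 B=7 C=7)
  3. pour(B -> C) -> (A=0 B=4 C=10)
  4. empty(C) -> (A=0 B=4 C=0)
Reached target in 4 moves.

Answer: 4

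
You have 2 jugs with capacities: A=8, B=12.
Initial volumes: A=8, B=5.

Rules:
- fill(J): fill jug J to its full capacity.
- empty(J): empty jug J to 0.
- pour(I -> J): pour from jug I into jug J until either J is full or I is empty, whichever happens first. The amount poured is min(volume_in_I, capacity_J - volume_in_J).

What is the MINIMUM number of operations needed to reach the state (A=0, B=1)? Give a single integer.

BFS from (A=8, B=5). One shortest path:
  1. pour(A -> B) -> (A=1 B=12)
  2. empty(B) -> (A=1 B=0)
  3. pour(A -> B) -> (A=0 B=1)
Reached target in 3 moves.

Answer: 3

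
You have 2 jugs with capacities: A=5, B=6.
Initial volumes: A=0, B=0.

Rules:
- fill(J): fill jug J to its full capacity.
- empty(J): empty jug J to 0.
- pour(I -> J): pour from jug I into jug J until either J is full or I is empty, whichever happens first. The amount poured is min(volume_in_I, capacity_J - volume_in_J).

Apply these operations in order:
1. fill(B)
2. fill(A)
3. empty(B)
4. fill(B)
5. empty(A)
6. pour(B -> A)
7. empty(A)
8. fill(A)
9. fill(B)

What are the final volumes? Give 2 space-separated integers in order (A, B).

Step 1: fill(B) -> (A=0 B=6)
Step 2: fill(A) -> (A=5 B=6)
Step 3: empty(B) -> (A=5 B=0)
Step 4: fill(B) -> (A=5 B=6)
Step 5: empty(A) -> (A=0 B=6)
Step 6: pour(B -> A) -> (A=5 B=1)
Step 7: empty(A) -> (A=0 B=1)
Step 8: fill(A) -> (A=5 B=1)
Step 9: fill(B) -> (A=5 B=6)

Answer: 5 6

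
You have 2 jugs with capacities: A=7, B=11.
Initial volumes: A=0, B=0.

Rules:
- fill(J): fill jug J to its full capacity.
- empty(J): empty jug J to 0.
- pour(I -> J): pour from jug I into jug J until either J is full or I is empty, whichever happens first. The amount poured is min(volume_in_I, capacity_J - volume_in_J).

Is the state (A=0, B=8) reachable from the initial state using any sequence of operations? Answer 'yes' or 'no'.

BFS from (A=0, B=0):
  1. fill(B) -> (A=0 B=11)
  2. pour(B -> A) -> (A=7 B=4)
  3. empty(A) -> (A=0 B=4)
  4. pour(B -> A) -> (A=4 B=0)
  5. fill(B) -> (A=4 B=11)
  6. pour(B -> A) -> (A=7 B=8)
  7. empty(A) -> (A=0 B=8)
Target reached → yes.

Answer: yes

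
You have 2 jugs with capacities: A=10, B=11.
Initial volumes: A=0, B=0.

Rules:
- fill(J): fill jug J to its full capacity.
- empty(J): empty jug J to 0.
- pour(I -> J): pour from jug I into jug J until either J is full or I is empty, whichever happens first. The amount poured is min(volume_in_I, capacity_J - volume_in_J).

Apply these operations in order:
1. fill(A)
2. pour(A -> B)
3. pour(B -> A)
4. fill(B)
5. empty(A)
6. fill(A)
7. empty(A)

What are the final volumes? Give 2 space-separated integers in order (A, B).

Step 1: fill(A) -> (A=10 B=0)
Step 2: pour(A -> B) -> (A=0 B=10)
Step 3: pour(B -> A) -> (A=10 B=0)
Step 4: fill(B) -> (A=10 B=11)
Step 5: empty(A) -> (A=0 B=11)
Step 6: fill(A) -> (A=10 B=11)
Step 7: empty(A) -> (A=0 B=11)

Answer: 0 11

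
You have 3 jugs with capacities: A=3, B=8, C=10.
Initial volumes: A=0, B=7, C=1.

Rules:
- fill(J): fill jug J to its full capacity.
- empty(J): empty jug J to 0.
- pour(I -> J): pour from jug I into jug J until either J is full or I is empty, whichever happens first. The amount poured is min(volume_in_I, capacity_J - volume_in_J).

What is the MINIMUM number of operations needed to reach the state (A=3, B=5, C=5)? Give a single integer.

BFS from (A=0, B=7, C=1). One shortest path:
  1. pour(B -> A) -> (A=3 B=4 C=1)
  2. empty(A) -> (A=0 B=4 C=1)
  3. pour(B -> C) -> (A=0 B=0 C=5)
  4. fill(B) -> (A=0 B=8 C=5)
  5. pour(B -> A) -> (A=3 B=5 C=5)
Reached target in 5 moves.

Answer: 5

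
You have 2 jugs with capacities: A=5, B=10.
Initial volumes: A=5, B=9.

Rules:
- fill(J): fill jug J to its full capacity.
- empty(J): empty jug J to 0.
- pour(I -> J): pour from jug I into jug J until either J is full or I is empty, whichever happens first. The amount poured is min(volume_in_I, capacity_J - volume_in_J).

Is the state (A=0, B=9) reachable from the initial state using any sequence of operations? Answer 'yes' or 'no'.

Answer: yes

Derivation:
BFS from (A=5, B=9):
  1. empty(A) -> (A=0 B=9)
Target reached → yes.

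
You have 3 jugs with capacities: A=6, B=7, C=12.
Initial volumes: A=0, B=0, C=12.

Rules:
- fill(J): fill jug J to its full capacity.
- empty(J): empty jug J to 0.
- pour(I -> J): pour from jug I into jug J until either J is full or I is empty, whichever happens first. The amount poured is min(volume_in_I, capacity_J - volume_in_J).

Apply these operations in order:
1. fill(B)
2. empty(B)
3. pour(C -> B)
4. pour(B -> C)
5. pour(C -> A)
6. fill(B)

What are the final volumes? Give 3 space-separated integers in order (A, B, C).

Answer: 6 7 6

Derivation:
Step 1: fill(B) -> (A=0 B=7 C=12)
Step 2: empty(B) -> (A=0 B=0 C=12)
Step 3: pour(C -> B) -> (A=0 B=7 C=5)
Step 4: pour(B -> C) -> (A=0 B=0 C=12)
Step 5: pour(C -> A) -> (A=6 B=0 C=6)
Step 6: fill(B) -> (A=6 B=7 C=6)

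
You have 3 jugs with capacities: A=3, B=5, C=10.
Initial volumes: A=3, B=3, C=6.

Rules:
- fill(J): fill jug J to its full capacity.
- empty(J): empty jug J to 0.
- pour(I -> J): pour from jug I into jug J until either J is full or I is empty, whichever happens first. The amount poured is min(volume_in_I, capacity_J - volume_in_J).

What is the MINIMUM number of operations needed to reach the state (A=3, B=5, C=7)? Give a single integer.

Answer: 3

Derivation:
BFS from (A=3, B=3, C=6). One shortest path:
  1. pour(A -> B) -> (A=1 B=5 C=6)
  2. pour(A -> C) -> (A=0 B=5 C=7)
  3. fill(A) -> (A=3 B=5 C=7)
Reached target in 3 moves.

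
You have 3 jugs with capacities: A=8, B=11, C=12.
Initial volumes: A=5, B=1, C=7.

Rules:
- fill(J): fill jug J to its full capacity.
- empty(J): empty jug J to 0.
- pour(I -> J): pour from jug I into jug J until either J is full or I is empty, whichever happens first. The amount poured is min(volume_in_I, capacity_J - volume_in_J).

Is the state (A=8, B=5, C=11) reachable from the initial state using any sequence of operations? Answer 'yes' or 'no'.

Answer: yes

Derivation:
BFS from (A=5, B=1, C=7):
  1. fill(B) -> (A=5 B=11 C=7)
  2. empty(C) -> (A=5 B=11 C=0)
  3. pour(B -> C) -> (A=5 B=0 C=11)
  4. pour(A -> B) -> (A=0 B=5 C=11)
  5. fill(A) -> (A=8 B=5 C=11)
Target reached → yes.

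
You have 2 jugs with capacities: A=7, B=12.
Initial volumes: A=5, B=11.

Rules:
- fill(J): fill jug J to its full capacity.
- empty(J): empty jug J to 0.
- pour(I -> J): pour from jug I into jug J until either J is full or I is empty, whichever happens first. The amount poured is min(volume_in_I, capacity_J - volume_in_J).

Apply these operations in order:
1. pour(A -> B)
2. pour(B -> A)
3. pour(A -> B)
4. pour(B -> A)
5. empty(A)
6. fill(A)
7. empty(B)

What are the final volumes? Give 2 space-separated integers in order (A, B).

Answer: 7 0

Derivation:
Step 1: pour(A -> B) -> (A=4 B=12)
Step 2: pour(B -> A) -> (A=7 B=9)
Step 3: pour(A -> B) -> (A=4 B=12)
Step 4: pour(B -> A) -> (A=7 B=9)
Step 5: empty(A) -> (A=0 B=9)
Step 6: fill(A) -> (A=7 B=9)
Step 7: empty(B) -> (A=7 B=0)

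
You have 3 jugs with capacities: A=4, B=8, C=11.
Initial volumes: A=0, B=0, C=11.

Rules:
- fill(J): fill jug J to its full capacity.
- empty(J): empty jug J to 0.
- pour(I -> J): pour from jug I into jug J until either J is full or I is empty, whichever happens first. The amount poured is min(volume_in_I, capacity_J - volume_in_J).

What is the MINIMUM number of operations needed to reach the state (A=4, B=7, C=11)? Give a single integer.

Answer: 3

Derivation:
BFS from (A=0, B=0, C=11). One shortest path:
  1. pour(C -> A) -> (A=4 B=0 C=7)
  2. pour(C -> B) -> (A=4 B=7 C=0)
  3. fill(C) -> (A=4 B=7 C=11)
Reached target in 3 moves.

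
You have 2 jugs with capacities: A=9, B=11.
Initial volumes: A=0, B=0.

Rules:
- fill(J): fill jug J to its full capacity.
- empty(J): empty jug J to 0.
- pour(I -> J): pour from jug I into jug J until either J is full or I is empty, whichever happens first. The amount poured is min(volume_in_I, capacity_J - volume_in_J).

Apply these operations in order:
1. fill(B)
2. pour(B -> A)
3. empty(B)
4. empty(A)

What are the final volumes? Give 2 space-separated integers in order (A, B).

Answer: 0 0

Derivation:
Step 1: fill(B) -> (A=0 B=11)
Step 2: pour(B -> A) -> (A=9 B=2)
Step 3: empty(B) -> (A=9 B=0)
Step 4: empty(A) -> (A=0 B=0)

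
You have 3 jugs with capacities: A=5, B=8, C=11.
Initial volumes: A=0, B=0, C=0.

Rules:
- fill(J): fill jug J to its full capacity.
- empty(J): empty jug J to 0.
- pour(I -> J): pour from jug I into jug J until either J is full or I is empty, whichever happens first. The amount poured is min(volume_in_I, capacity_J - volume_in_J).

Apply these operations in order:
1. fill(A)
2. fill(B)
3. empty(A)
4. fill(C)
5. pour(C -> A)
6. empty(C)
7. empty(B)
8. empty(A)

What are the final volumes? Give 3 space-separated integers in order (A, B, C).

Answer: 0 0 0

Derivation:
Step 1: fill(A) -> (A=5 B=0 C=0)
Step 2: fill(B) -> (A=5 B=8 C=0)
Step 3: empty(A) -> (A=0 B=8 C=0)
Step 4: fill(C) -> (A=0 B=8 C=11)
Step 5: pour(C -> A) -> (A=5 B=8 C=6)
Step 6: empty(C) -> (A=5 B=8 C=0)
Step 7: empty(B) -> (A=5 B=0 C=0)
Step 8: empty(A) -> (A=0 B=0 C=0)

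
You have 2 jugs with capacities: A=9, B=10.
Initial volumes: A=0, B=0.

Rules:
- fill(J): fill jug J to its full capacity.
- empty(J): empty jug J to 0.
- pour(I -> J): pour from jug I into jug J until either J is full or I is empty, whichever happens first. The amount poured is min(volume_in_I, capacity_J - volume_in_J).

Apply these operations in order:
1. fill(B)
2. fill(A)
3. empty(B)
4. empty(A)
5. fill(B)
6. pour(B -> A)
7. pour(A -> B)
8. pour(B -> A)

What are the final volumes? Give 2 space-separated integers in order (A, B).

Step 1: fill(B) -> (A=0 B=10)
Step 2: fill(A) -> (A=9 B=10)
Step 3: empty(B) -> (A=9 B=0)
Step 4: empty(A) -> (A=0 B=0)
Step 5: fill(B) -> (A=0 B=10)
Step 6: pour(B -> A) -> (A=9 B=1)
Step 7: pour(A -> B) -> (A=0 B=10)
Step 8: pour(B -> A) -> (A=9 B=1)

Answer: 9 1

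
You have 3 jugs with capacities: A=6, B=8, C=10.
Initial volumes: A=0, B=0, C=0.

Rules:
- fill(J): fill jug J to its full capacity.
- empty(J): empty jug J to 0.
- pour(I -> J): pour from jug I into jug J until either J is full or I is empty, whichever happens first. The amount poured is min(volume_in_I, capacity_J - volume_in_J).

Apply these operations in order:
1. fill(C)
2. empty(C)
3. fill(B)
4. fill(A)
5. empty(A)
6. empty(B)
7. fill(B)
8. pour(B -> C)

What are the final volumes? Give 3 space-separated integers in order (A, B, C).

Step 1: fill(C) -> (A=0 B=0 C=10)
Step 2: empty(C) -> (A=0 B=0 C=0)
Step 3: fill(B) -> (A=0 B=8 C=0)
Step 4: fill(A) -> (A=6 B=8 C=0)
Step 5: empty(A) -> (A=0 B=8 C=0)
Step 6: empty(B) -> (A=0 B=0 C=0)
Step 7: fill(B) -> (A=0 B=8 C=0)
Step 8: pour(B -> C) -> (A=0 B=0 C=8)

Answer: 0 0 8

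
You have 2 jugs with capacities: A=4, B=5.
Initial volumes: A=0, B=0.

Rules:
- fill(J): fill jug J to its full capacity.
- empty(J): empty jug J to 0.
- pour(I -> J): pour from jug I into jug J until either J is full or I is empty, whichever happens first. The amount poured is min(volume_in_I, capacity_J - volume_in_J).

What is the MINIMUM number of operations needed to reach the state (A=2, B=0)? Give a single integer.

BFS from (A=0, B=0). One shortest path:
  1. fill(B) -> (A=0 B=5)
  2. pour(B -> A) -> (A=4 B=1)
  3. empty(A) -> (A=0 B=1)
  4. pour(B -> A) -> (A=1 B=0)
  5. fill(B) -> (A=1 B=5)
  6. pour(B -> A) -> (A=4 B=2)
  7. empty(A) -> (A=0 B=2)
  8. pour(B -> A) -> (A=2 B=0)
Reached target in 8 moves.

Answer: 8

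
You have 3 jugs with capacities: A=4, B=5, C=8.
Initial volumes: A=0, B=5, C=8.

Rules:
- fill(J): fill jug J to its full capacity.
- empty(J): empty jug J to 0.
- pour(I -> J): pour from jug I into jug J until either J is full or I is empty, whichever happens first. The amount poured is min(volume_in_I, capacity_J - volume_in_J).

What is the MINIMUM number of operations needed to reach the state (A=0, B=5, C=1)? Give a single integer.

BFS from (A=0, B=5, C=8). One shortest path:
  1. empty(C) -> (A=0 B=5 C=0)
  2. pour(B -> A) -> (A=4 B=1 C=0)
  3. empty(A) -> (A=0 B=1 C=0)
  4. pour(B -> C) -> (A=0 B=0 C=1)
  5. fill(B) -> (A=0 B=5 C=1)
Reached target in 5 moves.

Answer: 5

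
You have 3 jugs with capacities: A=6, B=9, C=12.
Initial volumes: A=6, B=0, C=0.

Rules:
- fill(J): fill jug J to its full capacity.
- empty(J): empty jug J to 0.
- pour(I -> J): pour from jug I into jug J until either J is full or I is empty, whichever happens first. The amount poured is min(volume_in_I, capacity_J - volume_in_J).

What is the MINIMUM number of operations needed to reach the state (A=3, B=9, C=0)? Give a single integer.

BFS from (A=6, B=0, C=0). One shortest path:
  1. pour(A -> B) -> (A=0 B=6 C=0)
  2. fill(A) -> (A=6 B=6 C=0)
  3. pour(A -> B) -> (A=3 B=9 C=0)
Reached target in 3 moves.

Answer: 3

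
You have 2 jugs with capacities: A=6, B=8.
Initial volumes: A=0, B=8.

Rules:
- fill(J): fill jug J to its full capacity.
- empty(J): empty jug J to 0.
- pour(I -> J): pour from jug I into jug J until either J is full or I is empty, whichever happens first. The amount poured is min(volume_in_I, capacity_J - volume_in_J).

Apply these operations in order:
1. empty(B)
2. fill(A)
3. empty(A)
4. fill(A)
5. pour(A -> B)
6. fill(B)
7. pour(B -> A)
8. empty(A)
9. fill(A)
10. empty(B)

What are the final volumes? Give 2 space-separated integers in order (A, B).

Answer: 6 0

Derivation:
Step 1: empty(B) -> (A=0 B=0)
Step 2: fill(A) -> (A=6 B=0)
Step 3: empty(A) -> (A=0 B=0)
Step 4: fill(A) -> (A=6 B=0)
Step 5: pour(A -> B) -> (A=0 B=6)
Step 6: fill(B) -> (A=0 B=8)
Step 7: pour(B -> A) -> (A=6 B=2)
Step 8: empty(A) -> (A=0 B=2)
Step 9: fill(A) -> (A=6 B=2)
Step 10: empty(B) -> (A=6 B=0)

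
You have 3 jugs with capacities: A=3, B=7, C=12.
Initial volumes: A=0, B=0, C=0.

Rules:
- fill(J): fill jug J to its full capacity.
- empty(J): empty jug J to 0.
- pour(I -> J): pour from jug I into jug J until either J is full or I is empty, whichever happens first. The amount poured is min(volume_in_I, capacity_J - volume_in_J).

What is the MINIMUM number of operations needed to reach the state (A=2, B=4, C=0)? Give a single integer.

Answer: 7

Derivation:
BFS from (A=0, B=0, C=0). One shortest path:
  1. fill(C) -> (A=0 B=0 C=12)
  2. pour(C -> A) -> (A=3 B=0 C=9)
  3. empty(A) -> (A=0 B=0 C=9)
  4. pour(C -> B) -> (A=0 B=7 C=2)
  5. pour(B -> A) -> (A=3 B=4 C=2)
  6. empty(A) -> (A=0 B=4 C=2)
  7. pour(C -> A) -> (A=2 B=4 C=0)
Reached target in 7 moves.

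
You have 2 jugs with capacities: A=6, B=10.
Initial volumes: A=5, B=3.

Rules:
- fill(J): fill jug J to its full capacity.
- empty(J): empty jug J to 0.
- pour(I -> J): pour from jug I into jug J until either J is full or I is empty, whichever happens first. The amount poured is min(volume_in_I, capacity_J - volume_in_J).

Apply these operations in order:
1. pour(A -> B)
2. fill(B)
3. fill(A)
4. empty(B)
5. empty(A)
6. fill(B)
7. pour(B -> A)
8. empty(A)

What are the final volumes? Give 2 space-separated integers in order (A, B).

Answer: 0 4

Derivation:
Step 1: pour(A -> B) -> (A=0 B=8)
Step 2: fill(B) -> (A=0 B=10)
Step 3: fill(A) -> (A=6 B=10)
Step 4: empty(B) -> (A=6 B=0)
Step 5: empty(A) -> (A=0 B=0)
Step 6: fill(B) -> (A=0 B=10)
Step 7: pour(B -> A) -> (A=6 B=4)
Step 8: empty(A) -> (A=0 B=4)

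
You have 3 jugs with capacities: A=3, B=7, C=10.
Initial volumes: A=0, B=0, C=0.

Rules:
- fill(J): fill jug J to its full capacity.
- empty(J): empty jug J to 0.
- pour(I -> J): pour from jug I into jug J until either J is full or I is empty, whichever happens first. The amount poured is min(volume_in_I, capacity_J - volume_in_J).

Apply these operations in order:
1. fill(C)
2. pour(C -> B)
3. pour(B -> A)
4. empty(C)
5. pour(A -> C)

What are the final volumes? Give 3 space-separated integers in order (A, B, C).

Answer: 0 4 3

Derivation:
Step 1: fill(C) -> (A=0 B=0 C=10)
Step 2: pour(C -> B) -> (A=0 B=7 C=3)
Step 3: pour(B -> A) -> (A=3 B=4 C=3)
Step 4: empty(C) -> (A=3 B=4 C=0)
Step 5: pour(A -> C) -> (A=0 B=4 C=3)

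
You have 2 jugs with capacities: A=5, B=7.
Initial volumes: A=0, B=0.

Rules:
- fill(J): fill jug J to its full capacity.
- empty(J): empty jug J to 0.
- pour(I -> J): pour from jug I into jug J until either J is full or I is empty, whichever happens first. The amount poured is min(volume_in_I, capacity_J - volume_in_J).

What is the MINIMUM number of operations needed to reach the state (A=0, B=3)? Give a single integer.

Answer: 6

Derivation:
BFS from (A=0, B=0). One shortest path:
  1. fill(A) -> (A=5 B=0)
  2. pour(A -> B) -> (A=0 B=5)
  3. fill(A) -> (A=5 B=5)
  4. pour(A -> B) -> (A=3 B=7)
  5. empty(B) -> (A=3 B=0)
  6. pour(A -> B) -> (A=0 B=3)
Reached target in 6 moves.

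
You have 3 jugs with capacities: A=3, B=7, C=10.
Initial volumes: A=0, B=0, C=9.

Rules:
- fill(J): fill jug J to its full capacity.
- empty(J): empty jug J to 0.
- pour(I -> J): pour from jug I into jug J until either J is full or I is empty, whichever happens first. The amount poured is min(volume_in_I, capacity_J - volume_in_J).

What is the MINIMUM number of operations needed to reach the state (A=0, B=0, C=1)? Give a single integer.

BFS from (A=0, B=0, C=9). One shortest path:
  1. fill(B) -> (A=0 B=7 C=9)
  2. empty(C) -> (A=0 B=7 C=0)
  3. pour(B -> A) -> (A=3 B=4 C=0)
  4. empty(A) -> (A=0 B=4 C=0)
  5. pour(B -> A) -> (A=3 B=1 C=0)
  6. empty(A) -> (A=0 B=1 C=0)
  7. pour(B -> C) -> (A=0 B=0 C=1)
Reached target in 7 moves.

Answer: 7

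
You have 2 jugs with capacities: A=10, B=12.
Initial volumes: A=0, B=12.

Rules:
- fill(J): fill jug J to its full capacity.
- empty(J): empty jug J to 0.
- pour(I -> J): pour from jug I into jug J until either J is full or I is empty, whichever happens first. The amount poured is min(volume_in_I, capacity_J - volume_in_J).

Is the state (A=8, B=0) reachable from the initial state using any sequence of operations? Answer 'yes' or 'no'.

Answer: yes

Derivation:
BFS from (A=0, B=12):
  1. fill(A) -> (A=10 B=12)
  2. empty(B) -> (A=10 B=0)
  3. pour(A -> B) -> (A=0 B=10)
  4. fill(A) -> (A=10 B=10)
  5. pour(A -> B) -> (A=8 B=12)
  6. empty(B) -> (A=8 B=0)
Target reached → yes.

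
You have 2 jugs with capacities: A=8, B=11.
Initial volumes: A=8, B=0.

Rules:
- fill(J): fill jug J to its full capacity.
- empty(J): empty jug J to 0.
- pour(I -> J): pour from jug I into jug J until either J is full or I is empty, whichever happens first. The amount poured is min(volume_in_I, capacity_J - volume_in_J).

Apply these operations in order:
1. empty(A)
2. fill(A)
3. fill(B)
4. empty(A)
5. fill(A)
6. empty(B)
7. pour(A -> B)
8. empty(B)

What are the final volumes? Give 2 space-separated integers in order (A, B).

Answer: 0 0

Derivation:
Step 1: empty(A) -> (A=0 B=0)
Step 2: fill(A) -> (A=8 B=0)
Step 3: fill(B) -> (A=8 B=11)
Step 4: empty(A) -> (A=0 B=11)
Step 5: fill(A) -> (A=8 B=11)
Step 6: empty(B) -> (A=8 B=0)
Step 7: pour(A -> B) -> (A=0 B=8)
Step 8: empty(B) -> (A=0 B=0)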